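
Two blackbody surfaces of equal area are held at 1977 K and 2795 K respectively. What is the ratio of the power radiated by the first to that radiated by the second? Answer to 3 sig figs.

P₁/P₂ ≈ 0.250

With equal areas, P₁/P₂ = (T₁/T₂)⁴ = (1977/2795)⁴ = 0.250.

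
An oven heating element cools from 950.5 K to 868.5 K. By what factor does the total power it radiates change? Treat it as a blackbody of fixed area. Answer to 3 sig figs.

P₂/P₁ ≈ 0.697

P ∝ T⁴, so P₂/P₁ = (T₂/T₁)⁴ = (868.5/950.5)⁴ = (0.913730)⁴ = 0.697.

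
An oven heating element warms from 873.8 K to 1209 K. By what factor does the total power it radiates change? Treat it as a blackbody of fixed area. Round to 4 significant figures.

P ∝ T⁴, so P₂/P₁ = (T₂/T₁)⁴ = (1209/873.8)⁴ = (1.38361)⁴ = 3.665.

P₂/P₁ ≈ 3.665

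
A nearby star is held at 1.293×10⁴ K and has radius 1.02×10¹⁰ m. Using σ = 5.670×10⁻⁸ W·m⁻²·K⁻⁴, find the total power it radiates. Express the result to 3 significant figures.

P ≈ 2.07×10³⁰ W

Surface area A = 4πR² = 4π(1.02×10¹⁰ m)² = 1.30741×10²¹ m².
P = σAT⁴ = 5.670×10⁻⁸ × 1.30741×10²¹ × (1.293×10⁴)⁴ = 2.07×10³⁰ W.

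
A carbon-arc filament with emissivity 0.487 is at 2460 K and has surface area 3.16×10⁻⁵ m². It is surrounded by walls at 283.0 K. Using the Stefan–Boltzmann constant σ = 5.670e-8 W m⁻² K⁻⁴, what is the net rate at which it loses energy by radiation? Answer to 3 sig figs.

Net loss ≈ 31.9 W

Area A = 3.16×10⁻⁵ m².
Net radiated power P_net = εσA(T⁴ − T₀⁴) = 0.487×5.670×10⁻⁸×3.16×10⁻⁵×(2460⁴ − 283.0⁴).
T⁴ − T₀⁴ = 3.66219×10¹³ − 6.41425×10⁹ = 3.66155×10¹³ K⁴, so P_net = 31.9 W.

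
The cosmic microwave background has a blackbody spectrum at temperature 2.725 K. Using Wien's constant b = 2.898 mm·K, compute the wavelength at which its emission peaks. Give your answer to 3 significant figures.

λ_max ≈ 1.06×10⁻³ m

Wien's displacement law: λ_max = b/T = (2.898×10⁻³ m·K)/(2.725 K) = 1.063×10⁻³ m.
That is 1.06×10⁻³ m, in the microwave range.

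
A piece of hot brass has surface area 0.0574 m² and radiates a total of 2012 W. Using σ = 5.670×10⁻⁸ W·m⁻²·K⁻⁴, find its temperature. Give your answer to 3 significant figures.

Area A = 0.0574 m².
P = σAT⁴ ⇒ T = (P/(σA))^(1/4) = (2012/(5.670×10⁻⁸×0.0574))^(1/4) = 887 K.

T ≈ 887 K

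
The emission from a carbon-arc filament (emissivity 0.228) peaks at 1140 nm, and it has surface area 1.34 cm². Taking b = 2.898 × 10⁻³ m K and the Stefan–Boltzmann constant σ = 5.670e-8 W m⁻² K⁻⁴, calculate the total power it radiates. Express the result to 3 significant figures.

Wien's law: T = b/λ_max = 2.898×10⁻³/1.140×10⁻⁶ = 2542.11 K.
Area A = 1.34 cm² = 1.34×10⁻⁴ m².
Then P = εσAT⁴ = 0.228×5.670×10⁻⁸×1.34×10⁻⁴×(2542.11)⁴ = 72.3 W.

P ≈ 72.3 W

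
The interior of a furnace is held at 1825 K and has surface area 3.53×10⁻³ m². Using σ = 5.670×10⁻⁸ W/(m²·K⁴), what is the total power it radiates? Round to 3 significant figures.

P ≈ 2.22×10³ W

Area A = 3.53×10⁻³ m².
P = σAT⁴ = 5.670×10⁻⁸ × 3.53×10⁻³ × (1825)⁴ = 2.22×10³ W.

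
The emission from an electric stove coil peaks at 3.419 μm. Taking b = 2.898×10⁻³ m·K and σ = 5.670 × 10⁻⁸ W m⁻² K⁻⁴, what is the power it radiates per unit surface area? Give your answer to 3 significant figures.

Wien's law: T = b/λ_max = 2.898×10⁻³/3.419×10⁻⁶ = 847.616 K.
Then I = σT⁴ = 5.670×10⁻⁸×(847.616)⁴ = 2.93×10⁴ W/m².

I ≈ 2.93×10⁴ W/m²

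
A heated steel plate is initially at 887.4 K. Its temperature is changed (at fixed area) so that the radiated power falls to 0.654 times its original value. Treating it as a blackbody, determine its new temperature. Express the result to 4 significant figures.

P ∝ T⁴, so T₂/T₁ = (P₂/P₁)^(1/4) = (0.654)^(1/4) = 0.899279.
T₂ = 887.4 × 0.899279 = 798.0 K.

T₂ ≈ 798.0 K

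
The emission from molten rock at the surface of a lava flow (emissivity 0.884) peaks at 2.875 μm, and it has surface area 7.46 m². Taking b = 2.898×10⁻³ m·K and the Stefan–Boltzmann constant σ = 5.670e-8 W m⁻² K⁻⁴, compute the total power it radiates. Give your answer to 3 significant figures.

Wien's law: T = b/λ_max = 2.898×10⁻³/2.875×10⁻⁶ = 1008.00 K.
Area A = 7.46 m².
Then P = εσAT⁴ = 0.884×5.670×10⁻⁸×7.46×(1008.00)⁴ = 3.86×10⁵ W.

P ≈ 3.86×10⁵ W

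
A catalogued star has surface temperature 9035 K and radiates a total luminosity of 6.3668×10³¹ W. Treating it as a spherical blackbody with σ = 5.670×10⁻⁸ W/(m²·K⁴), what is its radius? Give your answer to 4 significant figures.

L = 4πR²σT⁴ ⇒ R = √(L/(4πσT⁴)).
σT⁴ = 3.77829×10⁸ W/m², so R = √(6.3668×10³¹/(4π×3.77829×10⁸)) = 1.158×10¹¹ m.

R ≈ 1.158×10¹¹ m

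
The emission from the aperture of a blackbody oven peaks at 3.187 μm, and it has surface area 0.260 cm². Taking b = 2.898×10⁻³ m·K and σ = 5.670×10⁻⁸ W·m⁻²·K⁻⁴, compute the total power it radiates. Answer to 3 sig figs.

Wien's law: T = b/λ_max = 2.898×10⁻³/3.187×10⁻⁶ = 909.319 K.
Area A = 0.260 cm² = 2.60×10⁻⁵ m².
Then P = σAT⁴ = 5.670×10⁻⁸×2.60×10⁻⁵×(909.319)⁴ = 1.01 W.

P ≈ 1.01 W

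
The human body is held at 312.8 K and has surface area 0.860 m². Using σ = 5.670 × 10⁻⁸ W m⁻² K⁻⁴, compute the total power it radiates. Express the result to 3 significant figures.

Area A = 0.860 m².
P = σAT⁴ = 5.670×10⁻⁸ × 0.860 × (312.8)⁴ = 467 W.

P ≈ 467 W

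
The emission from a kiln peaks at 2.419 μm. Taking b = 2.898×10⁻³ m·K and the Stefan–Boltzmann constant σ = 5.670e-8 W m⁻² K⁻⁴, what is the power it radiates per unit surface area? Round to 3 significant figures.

Wien's law: T = b/λ_max = 2.898×10⁻³/2.419×10⁻⁶ = 1198.02 K.
Then I = σT⁴ = 5.670×10⁻⁸×(1198.02)⁴ = 1.17×10⁵ W/m².

I ≈ 1.17×10⁵ W/m²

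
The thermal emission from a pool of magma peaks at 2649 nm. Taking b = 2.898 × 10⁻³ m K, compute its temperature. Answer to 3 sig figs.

T ≈ 1.09×10³ K

Wien's law gives T = b/λ_max = (2.898×10⁻³ m·K)/(2.649×10⁻⁶ m) = 1.09×10³ K.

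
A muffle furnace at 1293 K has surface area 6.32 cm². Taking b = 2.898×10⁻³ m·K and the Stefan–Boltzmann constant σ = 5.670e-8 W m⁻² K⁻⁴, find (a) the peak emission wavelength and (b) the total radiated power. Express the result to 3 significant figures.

λ_max ≈ 2.24×10³ nm; P ≈ 100 W

(a) λ_max = b/T = 2.898×10⁻³/1293 = 2.241×10⁻⁶ m = 2.24×10³ nm.
Area A = 6.32 cm² = 6.32×10⁻⁴ m².
(b) P = σAT⁴ = 5.670×10⁻⁸×6.32×10⁻⁴×(1293)⁴ = 100 W.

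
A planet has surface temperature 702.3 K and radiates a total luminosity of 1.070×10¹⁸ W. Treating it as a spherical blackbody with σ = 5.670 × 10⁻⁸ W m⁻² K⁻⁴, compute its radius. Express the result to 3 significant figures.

R ≈ 2.48×10⁶ m

L = 4πR²σT⁴ ⇒ R = √(L/(4πσT⁴)).
σT⁴ = 13793.5 W/m², so R = √(1.070×10¹⁸/(4π×13793.5)) = 2.48×10⁶ m.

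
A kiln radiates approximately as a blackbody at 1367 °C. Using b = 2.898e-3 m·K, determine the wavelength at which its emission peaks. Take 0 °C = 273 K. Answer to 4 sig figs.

λ_max ≈ 1767 nm

T = 1367 °C + 273 = 1640 K.
Wien's displacement law: λ_max = b/T = (2.898×10⁻³ m·K)/(1640 K) = 1.7671×10⁻⁶ m.
That is 1767 nm, in the infrared range.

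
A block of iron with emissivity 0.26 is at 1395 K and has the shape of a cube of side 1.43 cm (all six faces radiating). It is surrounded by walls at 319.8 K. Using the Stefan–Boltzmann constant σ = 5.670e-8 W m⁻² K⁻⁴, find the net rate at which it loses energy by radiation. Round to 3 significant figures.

Area A = 6s² = 6×(0.0143 m)² = 1.22694×10⁻³ m².
Net radiated power P_net = εσA(T⁴ − T₀⁴) = 0.26×5.670×10⁻⁸×1.22694×10⁻³×(1395⁴ − 319.8⁴).
T⁴ − T₀⁴ = 3.78701×10¹² − 1.04596×10¹⁰ = 3.77655×10¹² K⁴, so P_net = 68.3 W.

Net loss ≈ 68.3 W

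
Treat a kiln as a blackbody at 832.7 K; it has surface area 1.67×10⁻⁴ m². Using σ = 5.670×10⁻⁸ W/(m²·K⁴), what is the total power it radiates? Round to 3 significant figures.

P ≈ 4.55 W

Area A = 1.67×10⁻⁴ m².
P = σAT⁴ = 5.670×10⁻⁸ × 1.67×10⁻⁴ × (832.7)⁴ = 4.55 W.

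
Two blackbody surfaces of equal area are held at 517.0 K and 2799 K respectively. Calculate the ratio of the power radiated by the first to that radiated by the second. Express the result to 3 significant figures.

With equal areas, P₁/P₂ = (T₁/T₂)⁴ = (517.0/2799)⁴ = 1.16×10⁻³.

P₁/P₂ ≈ 1.16×10⁻³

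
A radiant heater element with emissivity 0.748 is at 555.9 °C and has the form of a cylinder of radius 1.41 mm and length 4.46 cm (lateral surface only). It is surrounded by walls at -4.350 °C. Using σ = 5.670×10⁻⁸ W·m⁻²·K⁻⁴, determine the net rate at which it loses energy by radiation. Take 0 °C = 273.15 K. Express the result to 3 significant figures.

T = 555.9 °C + 273.15 = 829.05 K.
Surroundings: T = -4.350 °C + 273.15 = 268.800 K.
Lateral area A = 2πrL = 2π×1.41×10⁻³×0.0446 = 3.95124×10⁻⁴ m².
Net radiated power P_net = εσA(T⁴ − T₀⁴) = 0.748×5.670×10⁻⁸×3.95124×10⁻⁴×(829.05⁴ − 268.800⁴).
T⁴ − T₀⁴ = 4.72414×10¹¹ − 5.22056×10⁹ = 4.67193×10¹¹ K⁴, so P_net = 7.83 W.

Net loss ≈ 7.83 W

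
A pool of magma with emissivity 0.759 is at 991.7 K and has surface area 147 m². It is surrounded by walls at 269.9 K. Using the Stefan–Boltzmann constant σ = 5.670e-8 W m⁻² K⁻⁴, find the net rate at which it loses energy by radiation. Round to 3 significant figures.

Area A = 147 m².
Net radiated power P_net = εσA(T⁴ − T₀⁴) = 0.759×5.670×10⁻⁸×147×(991.7⁴ − 269.9⁴).
T⁴ − T₀⁴ = 9.67211×10¹¹ − 5.30654×10⁹ = 9.61904×10¹¹ K⁴, so P_net = 6.09×10⁶ W.

Net loss ≈ 6.09×10⁶ W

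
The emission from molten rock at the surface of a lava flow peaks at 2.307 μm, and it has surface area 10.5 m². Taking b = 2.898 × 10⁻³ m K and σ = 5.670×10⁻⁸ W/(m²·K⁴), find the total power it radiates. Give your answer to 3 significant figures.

Wien's law: T = b/λ_max = 2.898×10⁻³/2.307×10⁻⁶ = 1256.18 K.
Area A = 10.5 m².
Then P = σAT⁴ = 5.670×10⁻⁸×10.5×(1256.18)⁴ = 1.48×10⁶ W.

P ≈ 1.48×10⁶ W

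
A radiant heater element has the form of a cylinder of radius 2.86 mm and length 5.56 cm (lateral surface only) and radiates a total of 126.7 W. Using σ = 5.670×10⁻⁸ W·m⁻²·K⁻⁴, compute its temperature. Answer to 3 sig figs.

Lateral area A = 2πrL = 2π×2.86×10⁻³×0.0556 = 9.99127×10⁻⁴ m².
P = σAT⁴ ⇒ T = (P/(σA))^(1/4) = (126.7/(5.670×10⁻⁸×9.99127×10⁻⁴))^(1/4) = 1.22×10³ K.

T ≈ 1.22×10³ K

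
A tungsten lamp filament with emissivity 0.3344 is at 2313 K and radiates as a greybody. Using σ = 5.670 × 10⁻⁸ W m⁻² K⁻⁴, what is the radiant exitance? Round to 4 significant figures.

I ≈ 5.427×10⁵ W/m²

Stefan–Boltzmann: I = εσT⁴ = 0.3344 × 5.670×10⁻⁸ × (2313)⁴ = 5.427×10⁵ W/m².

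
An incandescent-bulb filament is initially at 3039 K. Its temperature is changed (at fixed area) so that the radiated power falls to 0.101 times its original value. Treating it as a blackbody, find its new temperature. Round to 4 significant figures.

P ∝ T⁴, so T₂/T₁ = (P₂/P₁)^(1/4) = (0.101)^(1/4) = 0.563742.
T₂ = 3039 × 0.563742 = 1713 K.

T₂ ≈ 1713 K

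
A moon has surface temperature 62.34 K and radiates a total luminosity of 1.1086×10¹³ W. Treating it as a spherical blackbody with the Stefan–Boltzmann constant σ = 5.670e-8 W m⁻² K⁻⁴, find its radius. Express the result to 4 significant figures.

L = 4πR²σT⁴ ⇒ R = √(L/(4πσT⁴)).
σT⁴ = 0.856348 W/m², so R = √(1.1086×10¹³/(4π×0.856348)) = 1.015×10⁶ m.

R ≈ 1.015×10⁶ m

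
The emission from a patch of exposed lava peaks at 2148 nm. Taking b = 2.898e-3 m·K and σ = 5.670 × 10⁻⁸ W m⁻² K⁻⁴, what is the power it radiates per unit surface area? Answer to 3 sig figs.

Wien's law: T = b/λ_max = 2.898×10⁻³/2.148×10⁻⁶ = 1349.16 K.
Then I = σT⁴ = 5.670×10⁻⁸×(1349.16)⁴ = 1.88×10⁵ W/m².

I ≈ 1.88×10⁵ W/m²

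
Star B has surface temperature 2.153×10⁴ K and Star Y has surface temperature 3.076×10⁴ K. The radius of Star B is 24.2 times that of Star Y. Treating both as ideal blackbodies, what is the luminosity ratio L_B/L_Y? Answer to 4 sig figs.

L_B/L_Y ≈ 140.6

L ∝ R²T⁴, so L_B/L_Y = (R_B/R_Y)²(T_B/T_Y)⁴ = (24.2)² × (2.153×10⁴/3.076×10⁴)⁴ = 585.64 × 0.240011 = 140.6.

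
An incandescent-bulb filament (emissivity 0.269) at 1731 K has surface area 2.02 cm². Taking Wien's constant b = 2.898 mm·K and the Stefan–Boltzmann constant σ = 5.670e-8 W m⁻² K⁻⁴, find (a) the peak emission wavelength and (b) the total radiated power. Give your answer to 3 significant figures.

λ_max ≈ 1.67×10³ nm; P ≈ 27.7 W

(a) λ_max = b/T = 2.898×10⁻³/1731 = 1.674×10⁻⁶ m = 1.67×10³ nm.
Area A = 2.02 cm² = 2.02×10⁻⁴ m².
(b) P = εσAT⁴ = 0.269×5.670×10⁻⁸×2.02×10⁻⁴×(1731)⁴ = 27.7 W.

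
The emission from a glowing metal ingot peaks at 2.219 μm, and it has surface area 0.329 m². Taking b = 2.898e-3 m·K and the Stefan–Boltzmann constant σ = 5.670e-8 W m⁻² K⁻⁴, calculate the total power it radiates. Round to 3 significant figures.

Wien's law: T = b/λ_max = 2.898×10⁻³/2.219×10⁻⁶ = 1305.99 K.
Area A = 0.329 m².
Then P = σAT⁴ = 5.670×10⁻⁸×0.329×(1305.99)⁴ = 5.43×10⁴ W.

P ≈ 5.43×10⁴ W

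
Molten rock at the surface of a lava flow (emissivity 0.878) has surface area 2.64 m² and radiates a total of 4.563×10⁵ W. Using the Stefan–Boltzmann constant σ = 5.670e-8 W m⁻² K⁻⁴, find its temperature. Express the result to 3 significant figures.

T ≈ 1.37×10³ K

Area A = 2.64 m².
P = εσAT⁴ ⇒ T = (P/(εσA))^(1/4) = (4.563×10⁵/(0.878×5.670×10⁻⁸×2.64))^(1/4) = 1.37×10³ K.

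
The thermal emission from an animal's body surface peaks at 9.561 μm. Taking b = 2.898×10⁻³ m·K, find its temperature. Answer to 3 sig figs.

Wien's law gives T = b/λ_max = (2.898×10⁻³ m·K)/(9.561×10⁻⁶ m) = 303 K.

T ≈ 303 K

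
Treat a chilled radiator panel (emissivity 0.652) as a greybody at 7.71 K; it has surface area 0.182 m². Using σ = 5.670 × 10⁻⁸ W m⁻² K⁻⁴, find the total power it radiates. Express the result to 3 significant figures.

P ≈ 2.38×10⁻⁵ W

Area A = 0.182 m².
P = εσAT⁴ = 0.652 × 5.670×10⁻⁸ × 0.182 × (7.71)⁴ = 2.38×10⁻⁵ W.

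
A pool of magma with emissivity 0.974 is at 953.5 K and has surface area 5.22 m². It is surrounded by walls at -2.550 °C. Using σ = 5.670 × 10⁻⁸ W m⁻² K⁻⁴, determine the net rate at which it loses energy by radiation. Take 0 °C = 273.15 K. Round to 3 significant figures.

Surroundings: T = -2.550 °C + 273.15 = 270.600 K.
Area A = 5.22 m².
Net radiated power P_net = εσA(T⁴ − T₀⁴) = 0.974×5.670×10⁻⁸×5.22×(953.5⁴ − 270.600⁴).
T⁴ − T₀⁴ = 8.26576×10¹¹ − 5.36181×10⁹ = 8.21214×10¹¹ K⁴, so P_net = 2.37×10⁵ W.

Net loss ≈ 2.37×10⁵ W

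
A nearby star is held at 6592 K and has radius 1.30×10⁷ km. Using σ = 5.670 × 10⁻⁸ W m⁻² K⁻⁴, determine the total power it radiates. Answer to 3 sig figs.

Surface area A = 4πR² = 4π(1.30×10¹⁰ m)² = 2.12372×10²¹ m².
P = σAT⁴ = 5.670×10⁻⁸ × 2.12372×10²¹ × (6592)⁴ = 2.27×10²⁹ W.

P ≈ 2.27×10²⁹ W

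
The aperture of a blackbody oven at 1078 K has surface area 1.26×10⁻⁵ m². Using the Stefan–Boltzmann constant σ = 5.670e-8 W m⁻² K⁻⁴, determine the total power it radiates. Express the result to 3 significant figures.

P ≈ 0.965 W

Area A = 1.26×10⁻⁵ m².
P = σAT⁴ = 5.670×10⁻⁸ × 1.26×10⁻⁵ × (1078)⁴ = 0.965 W.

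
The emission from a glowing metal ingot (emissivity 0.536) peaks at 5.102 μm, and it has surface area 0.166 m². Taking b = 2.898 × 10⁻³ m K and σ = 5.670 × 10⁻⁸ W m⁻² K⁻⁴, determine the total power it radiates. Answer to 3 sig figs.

P ≈ 525 W

Wien's law: T = b/λ_max = 2.898×10⁻³/5.102×10⁻⁶ = 568.013 K.
Area A = 0.166 m².
Then P = εσAT⁴ = 0.536×5.670×10⁻⁸×0.166×(568.013)⁴ = 525 W.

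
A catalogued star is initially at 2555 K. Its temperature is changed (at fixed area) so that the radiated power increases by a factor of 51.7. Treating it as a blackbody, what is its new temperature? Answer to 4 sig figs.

P ∝ T⁴, so T₂/T₁ = (P₂/P₁)^(1/4) = (51.7)^(1/4) = 2.68147.
T₂ = 2555 × 2.68147 = 6851 K.

T₂ ≈ 6851 K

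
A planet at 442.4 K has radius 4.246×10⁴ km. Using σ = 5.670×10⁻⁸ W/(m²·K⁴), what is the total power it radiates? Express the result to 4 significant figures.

Surface area A = 4πR² = 4π(4.246×10⁷ m)² = 2.26553×10¹⁶ m².
P = σAT⁴ = 5.670×10⁻⁸ × 2.26553×10¹⁶ × (442.4)⁴ = 4.921×10¹⁹ W.

P ≈ 4.921×10¹⁹ W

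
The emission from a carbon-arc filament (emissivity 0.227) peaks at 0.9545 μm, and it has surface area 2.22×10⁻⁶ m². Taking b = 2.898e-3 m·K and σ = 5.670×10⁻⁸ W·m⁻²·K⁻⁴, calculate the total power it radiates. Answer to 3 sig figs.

P ≈ 2.43 W

Wien's law: T = b/λ_max = 2.898×10⁻³/9.545×10⁻⁷ = 3036.14 K.
Area A = 2.22×10⁻⁶ m².
Then P = εσAT⁴ = 0.227×5.670×10⁻⁸×2.22×10⁻⁶×(3036.14)⁴ = 2.43 W.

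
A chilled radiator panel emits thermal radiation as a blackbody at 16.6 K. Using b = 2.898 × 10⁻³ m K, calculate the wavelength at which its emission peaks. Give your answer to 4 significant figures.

Wien's displacement law: λ_max = b/T = (2.898×10⁻³ m·K)/(16.6 K) = 1.7458×10⁻⁴ m.
That is 174.6 μm, in the infrared range.

λ_max ≈ 174.6 μm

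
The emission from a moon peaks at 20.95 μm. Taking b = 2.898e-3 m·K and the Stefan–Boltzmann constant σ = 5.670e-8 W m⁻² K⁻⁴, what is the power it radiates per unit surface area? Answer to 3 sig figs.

I ≈ 20.8 W/m²

Wien's law: T = b/λ_max = 2.898×10⁻³/2.095×10⁻⁵ = 138.329 K.
Then I = σT⁴ = 5.670×10⁻⁸×(138.329)⁴ = 20.8 W/m².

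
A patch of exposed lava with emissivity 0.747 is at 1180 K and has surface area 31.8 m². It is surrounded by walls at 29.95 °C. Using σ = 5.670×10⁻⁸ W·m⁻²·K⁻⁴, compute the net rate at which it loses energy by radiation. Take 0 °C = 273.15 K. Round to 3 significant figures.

Surroundings: T = 29.95 °C + 273.15 = 303.10 K.
Area A = 31.8 m².
Net radiated power P_net = εσA(T⁴ − T₀⁴) = 0.747×5.670×10⁻⁸×31.8×(1180⁴ − 303.10⁴).
T⁴ − T₀⁴ = 1.93878×10¹² − 8.44003×10⁹ = 1.93034×10¹² K⁴, so P_net = 2.60×10⁶ W.

Net loss ≈ 2.60×10⁶ W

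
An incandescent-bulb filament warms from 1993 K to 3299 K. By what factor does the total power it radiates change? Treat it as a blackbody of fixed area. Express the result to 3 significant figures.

P₂/P₁ ≈ 7.51

P ∝ T⁴, so P₂/P₁ = (T₂/T₁)⁴ = (3299/1993)⁴ = (1.65529)⁴ = 7.51.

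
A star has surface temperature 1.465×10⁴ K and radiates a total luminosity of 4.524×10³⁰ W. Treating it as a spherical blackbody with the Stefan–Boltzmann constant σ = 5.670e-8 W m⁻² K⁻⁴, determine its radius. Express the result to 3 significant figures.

R ≈ 1.17×10¹⁰ m

L = 4πR²σT⁴ ⇒ R = √(L/(4πσT⁴)).
σT⁴ = 2.61176×10⁹ W/m², so R = √(4.524×10³⁰/(4π×2.61176×10⁹)) = 1.17×10¹⁰ m.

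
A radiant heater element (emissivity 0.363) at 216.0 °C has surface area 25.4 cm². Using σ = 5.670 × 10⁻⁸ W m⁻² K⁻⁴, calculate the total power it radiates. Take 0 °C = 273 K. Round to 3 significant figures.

T = 216.0 °C + 273 = 489.0 K.
Area A = 25.4 cm² = 2.54×10⁻³ m².
P = εσAT⁴ = 0.363 × 5.670×10⁻⁸ × 2.54×10⁻³ × (489.0)⁴ = 2.99 W.

P ≈ 2.99 W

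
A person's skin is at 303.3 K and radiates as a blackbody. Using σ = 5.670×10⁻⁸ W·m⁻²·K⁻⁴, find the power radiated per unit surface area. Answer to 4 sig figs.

I ≈ 479.8 W/m²

Stefan–Boltzmann: I = σT⁴ = 5.670×10⁻⁸ × (303.3)⁴ = 479.8 W/m².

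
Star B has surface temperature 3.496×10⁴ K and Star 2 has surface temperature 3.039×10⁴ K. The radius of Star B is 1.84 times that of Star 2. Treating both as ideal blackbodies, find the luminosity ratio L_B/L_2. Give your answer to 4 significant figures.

L ∝ R²T⁴, so L_B/L_2 = (R_B/R_2)²(T_B/T_2)⁴ = (1.84)² × (3.496×10⁴/3.039×10⁴)⁴ = 3.3856 × 1.75131 = 5.929.

L_B/L_2 ≈ 5.929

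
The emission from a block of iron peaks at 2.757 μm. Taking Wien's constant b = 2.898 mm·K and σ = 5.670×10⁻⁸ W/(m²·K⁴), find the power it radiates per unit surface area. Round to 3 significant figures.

I ≈ 6.92×10⁴ W/m²

Wien's law: T = b/λ_max = 2.898×10⁻³/2.757×10⁻⁶ = 1051.14 K.
Then I = σT⁴ = 5.670×10⁻⁸×(1051.14)⁴ = 6.92×10⁴ W/m².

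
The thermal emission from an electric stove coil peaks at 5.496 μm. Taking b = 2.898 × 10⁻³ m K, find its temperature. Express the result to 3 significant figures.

T ≈ 527 K

Wien's law gives T = b/λ_max = (2.898×10⁻³ m·K)/(5.496×10⁻⁶ m) = 527 K.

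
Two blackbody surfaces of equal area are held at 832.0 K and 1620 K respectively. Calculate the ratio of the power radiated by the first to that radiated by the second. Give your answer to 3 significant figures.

P₁/P₂ ≈ 0.0696

With equal areas, P₁/P₂ = (T₁/T₂)⁴ = (832.0/1620)⁴ = 0.0696.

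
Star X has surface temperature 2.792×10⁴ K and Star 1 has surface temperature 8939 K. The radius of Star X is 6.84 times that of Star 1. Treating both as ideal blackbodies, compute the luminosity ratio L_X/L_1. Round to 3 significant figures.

L ∝ R²T⁴, so L_X/L_1 = (R_X/R_1)²(T_X/T_1)⁴ = (6.84)² × (2.792×10⁴/8939)⁴ = 46.7856 × 95.1713 = 4.45×10³.

L_X/L_1 ≈ 4.45×10³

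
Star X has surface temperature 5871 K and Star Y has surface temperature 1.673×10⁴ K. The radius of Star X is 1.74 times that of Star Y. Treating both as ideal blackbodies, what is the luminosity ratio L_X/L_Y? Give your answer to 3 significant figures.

L ∝ R²T⁴, so L_X/L_Y = (R_X/R_Y)²(T_X/T_Y)⁴ = (1.74)² × (5871/1.673×10⁴)⁴ = 3.0276 × 0.0151658 = 0.0459.

L_X/L_Y ≈ 0.0459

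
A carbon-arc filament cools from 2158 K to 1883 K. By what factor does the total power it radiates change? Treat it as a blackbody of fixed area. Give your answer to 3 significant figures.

P₂/P₁ ≈ 0.580

P ∝ T⁴, so P₂/P₁ = (T₂/T₁)⁴ = (1883/2158)⁴ = (0.872567)⁴ = 0.580.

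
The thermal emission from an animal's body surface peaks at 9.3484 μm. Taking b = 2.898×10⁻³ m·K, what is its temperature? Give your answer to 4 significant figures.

Wien's law gives T = b/λ_max = (2.898×10⁻³ m·K)/(9.3484×10⁻⁶ m) = 310.0 K.

T ≈ 310.0 K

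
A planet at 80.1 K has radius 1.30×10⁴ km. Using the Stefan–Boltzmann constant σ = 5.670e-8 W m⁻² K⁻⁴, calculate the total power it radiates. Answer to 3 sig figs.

P ≈ 4.96×10¹⁵ W

Surface area A = 4πR² = 4π(1.30×10⁷ m)² = 2.12372×10¹⁵ m².
P = σAT⁴ = 5.670×10⁻⁸ × 2.12372×10¹⁵ × (80.1)⁴ = 4.96×10¹⁵ W.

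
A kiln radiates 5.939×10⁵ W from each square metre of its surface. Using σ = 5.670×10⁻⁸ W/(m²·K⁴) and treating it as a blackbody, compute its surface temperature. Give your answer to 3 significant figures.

T ≈ 1.80×10³ K

I = σT⁴, so T = (I/σ)^(1/4) = (5.939×10⁵/(5.670×10⁻⁸))^(1/4) = 1.80×10³ K.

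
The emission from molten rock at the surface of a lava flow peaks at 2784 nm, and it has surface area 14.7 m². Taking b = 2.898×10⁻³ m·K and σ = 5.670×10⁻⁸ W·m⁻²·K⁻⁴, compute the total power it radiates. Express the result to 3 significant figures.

P ≈ 9.79×10⁵ W

Wien's law: T = b/λ_max = 2.898×10⁻³/2.784×10⁻⁶ = 1040.95 K.
Area A = 14.7 m².
Then P = σAT⁴ = 5.670×10⁻⁸×14.7×(1040.95)⁴ = 9.79×10⁵ W.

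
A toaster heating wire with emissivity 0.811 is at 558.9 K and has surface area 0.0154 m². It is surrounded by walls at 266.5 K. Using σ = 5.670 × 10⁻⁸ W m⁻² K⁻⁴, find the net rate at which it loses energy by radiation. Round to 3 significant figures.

Net loss ≈ 65.5 W

Area A = 0.0154 m².
Net radiated power P_net = εσA(T⁴ − T₀⁴) = 0.811×5.670×10⁻⁸×0.0154×(558.9⁴ − 266.5⁴).
T⁴ − T₀⁴ = 9.75745×10¹⁰ − 5.04416×10⁹ = 9.25303×10¹⁰ K⁴, so P_net = 65.5 W.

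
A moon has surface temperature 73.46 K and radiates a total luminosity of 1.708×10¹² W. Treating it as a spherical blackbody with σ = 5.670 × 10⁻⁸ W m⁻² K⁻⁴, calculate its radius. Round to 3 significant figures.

L = 4πR²σT⁴ ⇒ R = √(L/(4πσT⁴)).
σT⁴ = 1.65115 W/m², so R = √(1.708×10¹²/(4π×1.65115)) = 2.87×10⁵ m.

R ≈ 2.87×10⁵ m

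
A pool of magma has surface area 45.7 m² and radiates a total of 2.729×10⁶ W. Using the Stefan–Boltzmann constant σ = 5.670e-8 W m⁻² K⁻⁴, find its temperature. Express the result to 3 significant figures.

T ≈ 1.01×10³ K

Area A = 45.7 m².
P = σAT⁴ ⇒ T = (P/(σA))^(1/4) = (2.729×10⁶/(5.670×10⁻⁸×45.7))^(1/4) = 1.01×10³ K.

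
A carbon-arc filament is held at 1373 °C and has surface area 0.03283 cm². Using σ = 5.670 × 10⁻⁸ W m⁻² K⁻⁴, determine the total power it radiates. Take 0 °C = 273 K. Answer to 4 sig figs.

T = 1373 °C + 273 = 1646 K.
Area A = 0.03283 cm² = 3.283×10⁻⁶ m².
P = σAT⁴ = 5.670×10⁻⁸ × 3.283×10⁻⁶ × (1646)⁴ = 1.366 W.

P ≈ 1.366 W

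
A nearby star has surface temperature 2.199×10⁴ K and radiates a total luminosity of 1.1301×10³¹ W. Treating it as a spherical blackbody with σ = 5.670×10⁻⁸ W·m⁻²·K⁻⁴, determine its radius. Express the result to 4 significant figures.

L = 4πR²σT⁴ ⇒ R = √(L/(4πσT⁴)).
σT⁴ = 1.32582×10¹⁰ W/m², so R = √(1.1301×10³¹/(4π×1.32582×10¹⁰)) = 8.236×10⁹ m.

R ≈ 8.236×10⁹ m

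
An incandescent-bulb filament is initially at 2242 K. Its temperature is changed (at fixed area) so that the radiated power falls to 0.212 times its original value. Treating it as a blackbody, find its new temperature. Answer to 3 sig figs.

P ∝ T⁴, so T₂/T₁ = (P₂/P₁)^(1/4) = (0.212)^(1/4) = 0.678553.
T₂ = 2242 × 0.678553 = 1.52×10³ K.

T₂ ≈ 1.52×10³ K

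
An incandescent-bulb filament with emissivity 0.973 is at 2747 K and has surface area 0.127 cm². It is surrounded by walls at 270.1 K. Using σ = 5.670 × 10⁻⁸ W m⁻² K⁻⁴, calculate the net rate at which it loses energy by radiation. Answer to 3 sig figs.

Area A = 0.127 cm² = 1.27×10⁻⁵ m².
Net radiated power P_net = εσA(T⁴ − T₀⁴) = 0.973×5.670×10⁻⁸×1.27×10⁻⁵×(2747⁴ − 270.1⁴).
T⁴ − T₀⁴ = 5.69423×10¹³ − 5.32229×10⁹ = 5.69370×10¹³ K⁴, so P_net = 39.9 W.

Net loss ≈ 39.9 W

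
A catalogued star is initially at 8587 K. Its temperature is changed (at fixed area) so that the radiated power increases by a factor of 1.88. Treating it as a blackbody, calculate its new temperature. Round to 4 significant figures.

P ∝ T⁴, so T₂/T₁ = (P₂/P₁)^(1/4) = (1.88)^(1/4) = 1.17095.
T₂ = 8587 × 1.17095 = 1.005×10⁴ K.

T₂ ≈ 1.005×10⁴ K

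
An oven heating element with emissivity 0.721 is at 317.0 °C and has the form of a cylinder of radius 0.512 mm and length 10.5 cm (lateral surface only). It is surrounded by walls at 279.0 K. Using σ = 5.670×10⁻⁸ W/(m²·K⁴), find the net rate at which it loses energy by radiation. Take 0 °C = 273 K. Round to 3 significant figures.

T = 317.0 °C + 273 = 590.0 K.
Lateral area A = 2πrL = 2π×5.12×10⁻⁴×0.105 = 3.37784×10⁻⁴ m².
Net radiated power P_net = εσA(T⁴ − T₀⁴) = 0.721×5.670×10⁻⁸×3.37784×10⁻⁴×(590.0⁴ − 279.0⁴).
T⁴ − T₀⁴ = 1.21174×10¹¹ − 6.05922×10⁹ = 1.15115×10¹¹ K⁴, so P_net = 1.59 W.

Net loss ≈ 1.59 W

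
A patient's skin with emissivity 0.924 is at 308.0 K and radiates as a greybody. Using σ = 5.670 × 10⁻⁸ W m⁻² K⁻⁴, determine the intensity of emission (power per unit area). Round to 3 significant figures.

I ≈ 471 W/m²

Stefan–Boltzmann: I = εσT⁴ = 0.924 × 5.670×10⁻⁸ × (308.0)⁴ = 471 W/m².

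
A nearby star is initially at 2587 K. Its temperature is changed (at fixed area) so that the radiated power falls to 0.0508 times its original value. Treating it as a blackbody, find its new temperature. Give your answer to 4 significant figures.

P ∝ T⁴, so T₂/T₁ = (P₂/P₁)^(1/4) = (0.0508)^(1/4) = 0.474751.
T₂ = 2587 × 0.474751 = 1228 K.

T₂ ≈ 1228 K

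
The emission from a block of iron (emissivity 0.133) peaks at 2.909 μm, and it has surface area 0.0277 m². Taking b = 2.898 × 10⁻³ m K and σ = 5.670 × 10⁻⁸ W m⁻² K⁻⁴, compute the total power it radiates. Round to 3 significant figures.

Wien's law: T = b/λ_max = 2.898×10⁻³/2.909×10⁻⁶ = 996.219 K.
Area A = 0.0277 m².
Then P = εσAT⁴ = 0.133×5.670×10⁻⁸×0.0277×(996.219)⁴ = 206 W.

P ≈ 206 W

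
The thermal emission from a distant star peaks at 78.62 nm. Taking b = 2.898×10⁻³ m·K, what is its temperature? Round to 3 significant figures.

Wien's law gives T = b/λ_max = (2.898×10⁻³ m·K)/(7.862×10⁻⁸ m) = 3.69×10⁴ K.

T ≈ 3.69×10⁴ K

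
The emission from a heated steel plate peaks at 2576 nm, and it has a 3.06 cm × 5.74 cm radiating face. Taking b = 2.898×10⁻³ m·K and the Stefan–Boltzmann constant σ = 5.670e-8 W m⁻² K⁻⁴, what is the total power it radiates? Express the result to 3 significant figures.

P ≈ 160 W

Wien's law: T = b/λ_max = 2.898×10⁻³/2.576×10⁻⁶ = 1125.00 K.
Area A = 0.0306 × 0.0574 = 1.75644×10⁻³ m².
Then P = σAT⁴ = 5.670×10⁻⁸×1.75644×10⁻³×(1125.00)⁴ = 160 W.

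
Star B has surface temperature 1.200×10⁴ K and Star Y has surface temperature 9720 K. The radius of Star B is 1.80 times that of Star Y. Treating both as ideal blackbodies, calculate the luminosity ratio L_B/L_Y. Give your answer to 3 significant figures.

L ∝ R²T⁴, so L_B/L_Y = (R_B/R_Y)²(T_B/T_Y)⁴ = (1.80)² × (1.200×10⁴/9720)⁴ = 3.24 × 2.32306 = 7.53.

L_B/L_Y ≈ 7.53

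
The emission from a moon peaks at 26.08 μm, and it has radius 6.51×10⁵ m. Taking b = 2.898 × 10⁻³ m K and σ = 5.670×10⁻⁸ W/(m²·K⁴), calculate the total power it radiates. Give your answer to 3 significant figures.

P ≈ 4.60×10¹³ W

Wien's law: T = b/λ_max = 2.898×10⁻³/2.608×10⁻⁵ = 111.120 K.
Surface area A = 4πR² = 4π(6.51×10⁵ m)² = 5.32564×10¹² m².
Then P = σAT⁴ = 5.670×10⁻⁸×5.32564×10¹²×(111.120)⁴ = 4.60×10¹³ W.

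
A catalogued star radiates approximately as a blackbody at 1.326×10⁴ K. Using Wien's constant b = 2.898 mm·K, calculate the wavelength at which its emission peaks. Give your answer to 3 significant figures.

λ_max ≈ 219 nm

Wien's displacement law: λ_max = b/T = (2.898×10⁻³ m·K)/(1.326×10⁴ K) = 2.186×10⁻⁷ m.
That is 219 nm, in the ultraviolet range.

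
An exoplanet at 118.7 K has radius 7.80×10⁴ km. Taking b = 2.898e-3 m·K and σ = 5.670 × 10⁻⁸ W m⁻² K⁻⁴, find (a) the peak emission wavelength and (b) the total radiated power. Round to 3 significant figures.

(a) λ_max = b/T = 2.898×10⁻³/118.7 = 2.441×10⁻⁵ m = 24.4 μm.
Surface area A = 4πR² = 4π(7.80×10⁷ m)² = 7.64538×10¹⁶ m².
(b) P = σAT⁴ = 5.670×10⁻⁸×7.64538×10¹⁶×(118.7)⁴ = 8.61×10¹⁷ W.

λ_max ≈ 24.4 μm; P ≈ 8.61×10¹⁷ W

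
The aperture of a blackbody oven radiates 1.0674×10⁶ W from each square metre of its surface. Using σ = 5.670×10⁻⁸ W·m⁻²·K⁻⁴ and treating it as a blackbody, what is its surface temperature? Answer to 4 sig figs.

I = σT⁴, so T = (I/σ)^(1/4) = (1.0674×10⁶/(5.670×10⁻⁸))^(1/4) = 2083 K.

T ≈ 2083 K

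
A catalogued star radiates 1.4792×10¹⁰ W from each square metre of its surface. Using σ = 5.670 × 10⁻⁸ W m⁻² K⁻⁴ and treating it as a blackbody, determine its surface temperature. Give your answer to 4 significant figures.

T ≈ 2.260×10⁴ K

I = σT⁴, so T = (I/σ)^(1/4) = (1.4792×10¹⁰/(5.670×10⁻⁸))^(1/4) = 2.260×10⁴ K.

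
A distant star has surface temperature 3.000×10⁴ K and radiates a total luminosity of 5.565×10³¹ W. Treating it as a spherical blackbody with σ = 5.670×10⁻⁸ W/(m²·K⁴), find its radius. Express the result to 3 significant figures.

L = 4πR²σT⁴ ⇒ R = √(L/(4πσT⁴)).
σT⁴ = 4.59270×10¹⁰ W/m², so R = √(5.565×10³¹/(4π×4.59270×10¹⁰)) = 9.82×10⁹ m.

R ≈ 9.82×10⁹ m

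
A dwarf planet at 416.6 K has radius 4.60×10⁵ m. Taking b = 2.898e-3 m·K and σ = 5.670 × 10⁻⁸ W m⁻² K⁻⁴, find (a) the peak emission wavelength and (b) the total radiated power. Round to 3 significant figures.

λ_max ≈ 6.96 μm; P ≈ 4.54×10¹⁵ W

(a) λ_max = b/T = 2.898×10⁻³/416.6 = 6.956×10⁻⁶ m = 6.96 μm.
Surface area A = 4πR² = 4π(4.60×10⁵ m)² = 2.65904×10¹² m².
(b) P = σAT⁴ = 5.670×10⁻⁸×2.65904×10¹²×(416.6)⁴ = 4.54×10¹⁵ W.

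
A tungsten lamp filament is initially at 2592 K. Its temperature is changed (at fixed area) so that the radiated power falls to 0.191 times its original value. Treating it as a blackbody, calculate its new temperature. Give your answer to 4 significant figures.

T₂ ≈ 1714 K

P ∝ T⁴, so T₂/T₁ = (P₂/P₁)^(1/4) = (0.191)^(1/4) = 0.661087.
T₂ = 2592 × 0.661087 = 1714 K.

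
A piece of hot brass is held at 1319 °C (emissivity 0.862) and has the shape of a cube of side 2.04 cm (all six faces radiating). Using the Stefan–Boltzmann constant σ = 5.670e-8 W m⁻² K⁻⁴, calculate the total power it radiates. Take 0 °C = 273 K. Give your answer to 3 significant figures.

T = 1319 °C + 273 = 1592 K.
Area A = 6s² = 6×(0.0204 m)² = 2.49696×10⁻³ m².
P = εσAT⁴ = 0.862 × 5.670×10⁻⁸ × 2.49696×10⁻³ × (1592)⁴ = 784 W.

P ≈ 784 W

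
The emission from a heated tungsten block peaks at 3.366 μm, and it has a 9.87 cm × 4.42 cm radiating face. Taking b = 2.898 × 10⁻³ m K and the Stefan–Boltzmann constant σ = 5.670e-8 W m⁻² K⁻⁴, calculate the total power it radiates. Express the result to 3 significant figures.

Wien's law: T = b/λ_max = 2.898×10⁻³/3.366×10⁻⁶ = 860.963 K.
Area A = 0.0987 × 0.0442 = 4.36254×10⁻³ m².
Then P = σAT⁴ = 5.670×10⁻⁸×4.36254×10⁻³×(860.963)⁴ = 136 W.

P ≈ 136 W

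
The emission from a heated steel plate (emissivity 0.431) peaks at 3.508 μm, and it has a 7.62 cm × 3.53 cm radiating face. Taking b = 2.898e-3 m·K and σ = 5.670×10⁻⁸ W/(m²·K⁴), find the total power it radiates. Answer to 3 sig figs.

P ≈ 30.6 W

Wien's law: T = b/λ_max = 2.898×10⁻³/3.508×10⁻⁶ = 826.112 K.
Area A = 0.0762 × 0.0353 = 2.68986×10⁻³ m².
Then P = εσAT⁴ = 0.431×5.670×10⁻⁸×2.68986×10⁻³×(826.112)⁴ = 30.6 W.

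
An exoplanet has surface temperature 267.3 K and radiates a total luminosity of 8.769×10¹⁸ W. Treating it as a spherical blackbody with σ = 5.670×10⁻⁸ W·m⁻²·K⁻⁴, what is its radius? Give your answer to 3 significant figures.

L = 4πR²σT⁴ ⇒ R = √(L/(4πσT⁴)).
σT⁴ = 289.454 W/m², so R = √(8.769×10¹⁸/(4π×289.454)) = 4.91×10⁷ m.

R ≈ 4.91×10⁷ m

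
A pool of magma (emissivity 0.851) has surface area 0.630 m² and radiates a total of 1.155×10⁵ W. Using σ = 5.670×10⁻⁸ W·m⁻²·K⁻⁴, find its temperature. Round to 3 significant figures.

T ≈ 1.40×10³ K

Area A = 0.630 m².
P = εσAT⁴ ⇒ T = (P/(εσA))^(1/4) = (1.155×10⁵/(0.851×5.670×10⁻⁸×0.630))^(1/4) = 1.40×10³ K.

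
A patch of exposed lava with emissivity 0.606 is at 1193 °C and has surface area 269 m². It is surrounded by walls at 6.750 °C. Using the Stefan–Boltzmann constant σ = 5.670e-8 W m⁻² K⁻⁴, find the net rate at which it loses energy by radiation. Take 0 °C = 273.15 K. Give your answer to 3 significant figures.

Net loss ≈ 4.27×10⁷ W

T = 1193 °C + 273.15 = 1466.15 K.
Surroundings: T = 6.750 °C + 273.15 = 279.900 K.
Area A = 269 m².
Net radiated power P_net = εσA(T⁴ − T₀⁴) = 0.606×5.670×10⁻⁸×269×(1466.15⁴ − 279.900⁴).
T⁴ − T₀⁴ = 4.62076×10¹² − 6.13778×10⁹ = 4.61462×10¹² K⁴, so P_net = 4.27×10⁷ W.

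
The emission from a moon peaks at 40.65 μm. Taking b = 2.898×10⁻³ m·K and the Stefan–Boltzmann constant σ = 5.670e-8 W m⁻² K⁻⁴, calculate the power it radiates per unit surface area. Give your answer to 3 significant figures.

Wien's law: T = b/λ_max = 2.898×10⁻³/4.065×10⁻⁵ = 71.2915 K.
Then I = σT⁴ = 5.670×10⁻⁸×(71.2915)⁴ = 1.46 W/m².

I ≈ 1.46 W/m²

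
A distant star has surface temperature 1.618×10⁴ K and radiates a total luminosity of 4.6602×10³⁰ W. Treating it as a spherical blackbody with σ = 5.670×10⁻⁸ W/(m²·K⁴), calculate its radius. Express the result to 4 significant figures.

L = 4πR²σT⁴ ⇒ R = √(L/(4πσT⁴)).
σT⁴ = 3.88595×10⁹ W/m², so R = √(4.6602×10³⁰/(4π×3.88595×10⁹)) = 9.769×10⁹ m.

R ≈ 9.769×10⁹ m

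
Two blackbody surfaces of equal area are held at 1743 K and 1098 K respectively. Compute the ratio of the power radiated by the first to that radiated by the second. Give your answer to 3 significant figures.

With equal areas, P₁/P₂ = (T₁/T₂)⁴ = (1743/1098)⁴ = 6.35.

P₁/P₂ ≈ 6.35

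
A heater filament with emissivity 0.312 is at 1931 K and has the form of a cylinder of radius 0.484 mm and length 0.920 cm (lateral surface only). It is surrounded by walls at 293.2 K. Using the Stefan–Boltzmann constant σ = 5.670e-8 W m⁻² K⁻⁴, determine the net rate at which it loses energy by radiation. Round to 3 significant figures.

Lateral area A = 2πrL = 2π×4.84×10⁻⁴×9.20×10⁻³ = 2.79778×10⁻⁵ m².
Net radiated power P_net = εσA(T⁴ − T₀⁴) = 0.312×5.670×10⁻⁸×2.79778×10⁻⁵×(1931⁴ − 293.2⁴).
T⁴ − T₀⁴ = 1.39037×10¹³ − 7.39019×10⁹ = 1.38963×10¹³ K⁴, so P_net = 6.88 W.

Net loss ≈ 6.88 W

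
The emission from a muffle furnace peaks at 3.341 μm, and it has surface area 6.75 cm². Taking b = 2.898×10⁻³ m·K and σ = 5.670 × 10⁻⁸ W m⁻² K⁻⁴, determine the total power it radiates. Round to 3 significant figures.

Wien's law: T = b/λ_max = 2.898×10⁻³/3.341×10⁻⁶ = 867.405 K.
Area A = 6.75 cm² = 6.75×10⁻⁴ m².
Then P = σAT⁴ = 5.670×10⁻⁸×6.75×10⁻⁴×(867.405)⁴ = 21.7 W.

P ≈ 21.7 W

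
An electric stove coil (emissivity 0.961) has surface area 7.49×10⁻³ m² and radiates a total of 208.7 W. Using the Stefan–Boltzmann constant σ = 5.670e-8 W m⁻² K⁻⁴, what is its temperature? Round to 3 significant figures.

T ≈ 846 K

Area A = 7.49×10⁻³ m².
P = εσAT⁴ ⇒ T = (P/(εσA))^(1/4) = (208.7/(0.961×5.670×10⁻⁸×7.49×10⁻³))^(1/4) = 846 K.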